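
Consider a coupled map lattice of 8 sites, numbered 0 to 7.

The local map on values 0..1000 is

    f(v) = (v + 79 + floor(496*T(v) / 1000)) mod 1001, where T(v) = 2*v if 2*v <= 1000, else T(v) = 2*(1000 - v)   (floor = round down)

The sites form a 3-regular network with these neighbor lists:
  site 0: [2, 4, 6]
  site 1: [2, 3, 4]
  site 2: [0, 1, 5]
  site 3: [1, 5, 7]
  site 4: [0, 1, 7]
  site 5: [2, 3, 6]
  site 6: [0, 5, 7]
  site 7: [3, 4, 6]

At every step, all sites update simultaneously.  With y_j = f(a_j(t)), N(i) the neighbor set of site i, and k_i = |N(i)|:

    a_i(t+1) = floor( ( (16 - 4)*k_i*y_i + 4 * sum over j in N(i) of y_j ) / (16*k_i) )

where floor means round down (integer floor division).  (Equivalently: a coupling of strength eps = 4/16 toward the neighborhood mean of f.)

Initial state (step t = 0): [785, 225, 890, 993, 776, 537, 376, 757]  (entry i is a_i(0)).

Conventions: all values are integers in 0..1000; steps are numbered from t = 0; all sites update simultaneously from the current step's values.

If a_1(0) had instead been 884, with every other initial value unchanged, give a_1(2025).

Simulating step by step:
t=0: [785, 884, 890, 993, 776, 537, 376, 757]
t=1: [138, 76, 76, 76, 76, 137, 639, 138]
t=2: [309, 230, 250, 250, 250, 307, 144, 309]
t=3: [647, 547, 592, 592, 593, 644, 446, 647]
t=4: [149, 74, 74, 74, 74, 149, 744, 149]
t=5: [325, 226, 250, 250, 250, 325, 150, 325]
t=6: [672, 541, 597, 597, 597, 672, 464, 672]
t=7: [68, 74, 74, 74, 74, 68, 20, 68]
t=8: [208, 226, 224, 224, 224, 208, 142, 208]
t=9: [487, 528, 520, 520, 520, 487, 394, 487]
t=10: [120, 74, 69, 69, 69, 120, 659, 120]
t=11: [280, 223, 233, 233, 233, 280, 135, 280]
t=12: [596, 528, 556, 556, 556, 596, 419, 596]
t=13: [143, 74, 74, 74, 74, 143, 703, 143]
t=14: [316, 226, 248, 248, 248, 316, 147, 316]
t=15: [657, 540, 591, 591, 591, 657, 455, 657]
t=16: [150, 74, 74, 74, 74, 150, 757, 150]
t=17: [326, 226, 251, 251, 251, 326, 151, 326]
t=18: [673, 541, 598, 598, 598, 673, 466, 673]
t=19: [69, 74, 74, 74, 74, 69, 23, 69]
t=20: [210, 226, 224, 224, 224, 210, 147, 210]
t=21: [491, 528, 520, 520, 520, 491, 402, 491]
t=22: [127, 74, 71, 71, 71, 127, 673, 127]
t=23: [291, 224, 239, 239, 239, 291, 139, 291]
t=24: [615, 532, 569, 569, 569, 615, 430, 615]
t=25: [145, 74, 74, 74, 74, 145, 719, 145]
t=26: [319, 226, 249, 249, 249, 319, 148, 319]
t=27: [662, 540, 594, 594, 594, 662, 458, 662]
t=28: [151, 74, 74, 74, 74, 151, 762, 151]
t=29: [328, 226, 251, 251, 251, 328, 151, 328]
t=30: [676, 541, 599, 599, 599, 676, 467, 676]
t=31: [69, 74, 74, 74, 74, 69, 24, 69]
t=32: [210, 226, 224, 224, 224, 210, 148, 210]
t=33: [491, 528, 520, 520, 520, 491, 404, 491]
t=34: [127, 74, 71, 71, 71, 127, 676, 127]
t=35: [291, 224, 239, 239, 239, 291, 139, 291]

Answer: a_1(2025) = 528
Key observation: The state at step 23, [291, 224, 239, 239, 239, 291, 139, 291], reappears at step 35: the system is in a cycle of period 12 from step 23 on.  Therefore the state at step 2025 equals the state at step 23 + ((2025 - 23) mod 12) = 33, which is [491, 528, 520, 520, 520, 491, 404, 491].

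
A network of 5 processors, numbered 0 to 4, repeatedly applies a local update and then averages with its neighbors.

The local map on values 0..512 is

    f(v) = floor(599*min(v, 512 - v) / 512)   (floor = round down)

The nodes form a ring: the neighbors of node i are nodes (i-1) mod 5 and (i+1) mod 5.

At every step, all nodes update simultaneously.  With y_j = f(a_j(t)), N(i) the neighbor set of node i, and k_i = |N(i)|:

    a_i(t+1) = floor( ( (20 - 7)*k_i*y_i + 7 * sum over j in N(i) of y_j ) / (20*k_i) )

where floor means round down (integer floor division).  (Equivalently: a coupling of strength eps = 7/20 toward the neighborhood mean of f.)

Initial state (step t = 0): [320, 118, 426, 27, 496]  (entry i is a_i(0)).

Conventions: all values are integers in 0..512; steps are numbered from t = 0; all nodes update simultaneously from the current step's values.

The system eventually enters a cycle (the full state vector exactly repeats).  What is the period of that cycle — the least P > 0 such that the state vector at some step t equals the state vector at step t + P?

Answer: 8
Key observation: The state at step 23, [291, 291, 291, 291, 291], reappears at step 31 — and no state repeats earlier — so the cycle the system enters has period 8.

Derivation:
t=0: [320, 118, 426, 27, 496]
t=1: [172, 146, 94, 40, 56]
t=2: [171, 164, 108, 60, 85]
t=3: [180, 181, 127, 84, 111]
t=4: [196, 199, 150, 112, 137]
t=5: [217, 221, 177, 143, 167]
t=6: [243, 248, 208, 178, 200]
t=7: [276, 280, 245, 218, 237]
t=8: [275, 274, 277, 264, 272]
t=9: [277, 277, 277, 285, 281]
t=10: [273, 274, 272, 267, 269]
t=11: [279, 278, 280, 284, 283]
t=12: [271, 272, 270, 267, 267]
t=13: [281, 280, 283, 285, 285]
t=14: [269, 270, 267, 265, 265]
t=15: [284, 283, 285, 287, 287]
t=16: [265, 266, 265, 263, 263]
t=17: [288, 287, 288, 290, 290]
t=18: [261, 262, 261, 259, 259]
t=19: [293, 292, 293, 294, 294]
t=20: [256, 256, 256, 255, 255]
t=21: [298, 299, 298, 298, 298]
t=22: [249, 249, 249, 250, 250]
t=23: [291, 291, 291, 291, 291]
t=24: [258, 258, 258, 258, 258]
t=25: [297, 297, 297, 297, 297]
t=26: [251, 251, 251, 251, 251]
t=27: [293, 293, 293, 293, 293]
t=28: [256, 256, 256, 256, 256]
t=29: [299, 299, 299, 299, 299]
t=30: [249, 249, 249, 249, 249]
t=31: [291, 291, 291, 291, 291]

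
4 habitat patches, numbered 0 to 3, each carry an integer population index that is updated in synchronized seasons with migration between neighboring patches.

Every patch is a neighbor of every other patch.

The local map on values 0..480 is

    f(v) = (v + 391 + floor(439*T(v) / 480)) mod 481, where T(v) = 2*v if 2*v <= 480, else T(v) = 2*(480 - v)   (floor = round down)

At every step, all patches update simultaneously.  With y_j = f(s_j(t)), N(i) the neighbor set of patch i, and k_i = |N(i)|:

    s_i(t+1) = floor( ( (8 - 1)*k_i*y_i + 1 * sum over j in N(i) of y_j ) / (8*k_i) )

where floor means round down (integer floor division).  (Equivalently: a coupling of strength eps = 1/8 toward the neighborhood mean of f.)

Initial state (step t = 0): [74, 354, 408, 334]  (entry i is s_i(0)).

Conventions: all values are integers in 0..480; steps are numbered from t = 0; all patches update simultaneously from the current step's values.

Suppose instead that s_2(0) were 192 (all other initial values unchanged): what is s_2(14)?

Answer: s_2(14) = 390
Key observation: This trace re-runs the system from the modified initial state.

Derivation:
t=0: [74, 354, 192, 334]
t=1: [124, 36, 403, 50]
t=2: [248, 41, 409, 74]
t=3: [113, 49, 402, 128]
t=4: [232, 81, 420, 268]
t=5: [101, 146, 396, 101]
t=6: [211, 318, 431, 211]
t=7: [42, 57, 380, 42]
t=8: [48, 84, 418, 48]
t=9: [65, 150, 395, 65]
t=10: [118, 319, 424, 118]
t=11: [242, 75, 403, 242]
t=12: [121, 134, 410, 121]
t=13: [261, 292, 425, 261]
t=14: [103, 81, 390, 103]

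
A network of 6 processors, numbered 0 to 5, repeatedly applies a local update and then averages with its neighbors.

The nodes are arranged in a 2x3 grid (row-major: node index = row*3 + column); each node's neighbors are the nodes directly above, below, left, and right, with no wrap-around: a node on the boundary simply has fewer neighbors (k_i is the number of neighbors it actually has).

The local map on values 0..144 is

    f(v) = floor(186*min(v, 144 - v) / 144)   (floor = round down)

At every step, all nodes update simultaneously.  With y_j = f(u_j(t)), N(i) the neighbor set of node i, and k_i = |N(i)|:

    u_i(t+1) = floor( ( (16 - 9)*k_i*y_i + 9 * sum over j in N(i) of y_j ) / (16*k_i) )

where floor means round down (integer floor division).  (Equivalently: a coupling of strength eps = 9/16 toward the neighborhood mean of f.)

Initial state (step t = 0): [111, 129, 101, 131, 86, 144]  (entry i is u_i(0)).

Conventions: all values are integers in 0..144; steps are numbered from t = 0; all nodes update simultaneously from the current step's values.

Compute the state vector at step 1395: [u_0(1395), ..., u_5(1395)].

Simulating step by step:
t=0: [111, 129, 101, 131, 86, 144]
t=1: [28, 40, 29, 39, 38, 36]
t=2: [44, 45, 43, 45, 49, 44]
t=3: [57, 58, 56, 58, 59, 57]
t=4: [73, 73, 72, 74, 74, 73]
t=5: [90, 91, 91, 90, 90, 91]
t=6: [68, 68, 68, 69, 68, 68]
t=7: [87, 87, 87, 87, 87, 87]
t=8: [73, 73, 73, 73, 73, 73]
t=9: [91, 91, 91, 91, 91, 91]
t=10: [68, 68, 68, 68, 68, 68]
t=11: [87, 87, 87, 87, 87, 87]

Answer: [87, 87, 87, 87, 87, 87]
Key observation: The state at step 7, [87, 87, 87, 87, 87, 87], reappears at step 11: the system is in a cycle of period 4 from step 7 on.  Therefore the state at step 1395 equals the state at step 7 + ((1395 - 7) mod 4) = 7, which is [87, 87, 87, 87, 87, 87].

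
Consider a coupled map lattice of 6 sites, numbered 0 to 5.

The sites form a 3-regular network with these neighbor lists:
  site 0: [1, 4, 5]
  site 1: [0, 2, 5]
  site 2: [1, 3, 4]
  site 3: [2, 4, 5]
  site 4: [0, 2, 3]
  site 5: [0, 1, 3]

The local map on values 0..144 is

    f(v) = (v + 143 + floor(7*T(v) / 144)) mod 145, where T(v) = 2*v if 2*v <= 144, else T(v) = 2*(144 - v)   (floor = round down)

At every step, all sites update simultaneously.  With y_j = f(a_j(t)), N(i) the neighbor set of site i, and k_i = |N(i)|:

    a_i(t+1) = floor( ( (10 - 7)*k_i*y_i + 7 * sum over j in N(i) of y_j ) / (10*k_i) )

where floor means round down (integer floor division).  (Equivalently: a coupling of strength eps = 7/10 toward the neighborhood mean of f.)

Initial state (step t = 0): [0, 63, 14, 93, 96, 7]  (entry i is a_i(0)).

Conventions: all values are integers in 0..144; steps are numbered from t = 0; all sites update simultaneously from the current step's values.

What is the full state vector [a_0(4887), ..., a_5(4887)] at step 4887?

Answer: [114, 114, 114, 114, 114, 114]
Key observation: The state at step 24, [114, 114, 114, 114, 114, 114], reappears at step 25: the system is in a cycle of period 1 from step 24 on.  Therefore the state at step 4887 equals the state at step 24 + ((4887 - 24) mod 1) = 24, which is [114, 114, 114, 114, 114, 114].

Derivation:
t=0: [0, 63, 14, 93, 96, 7]
t=1: [82, 57, 64, 55, 87, 72]
t=2: [78, 71, 68, 72, 76, 70]
t=3: [78, 75, 75, 75, 77, 76]
t=4: [80, 79, 79, 79, 80, 80]
t=5: [83, 83, 83, 83, 83, 83]
t=6: [86, 86, 86, 86, 86, 86]
t=7: [89, 89, 89, 89, 89, 89]
t=8: [92, 92, 92, 92, 92, 92]
t=9: [95, 95, 95, 95, 95, 95]
t=10: [97, 97, 97, 97, 97, 97]
t=11: [99, 99, 99, 99, 99, 99]
t=12: [101, 101, 101, 101, 101, 101]
t=13: [103, 103, 103, 103, 103, 103]
t=14: [104, 104, 104, 104, 104, 104]
t=15: [105, 105, 105, 105, 105, 105]
t=16: [106, 106, 106, 106, 106, 106]
t=17: [107, 107, 107, 107, 107, 107]
t=18: [108, 108, 108, 108, 108, 108]
t=19: [109, 109, 109, 109, 109, 109]
t=20: [110, 110, 110, 110, 110, 110]
t=21: [111, 111, 111, 111, 111, 111]
t=22: [112, 112, 112, 112, 112, 112]
t=23: [113, 113, 113, 113, 113, 113]
t=24: [114, 114, 114, 114, 114, 114]
t=25: [114, 114, 114, 114, 114, 114]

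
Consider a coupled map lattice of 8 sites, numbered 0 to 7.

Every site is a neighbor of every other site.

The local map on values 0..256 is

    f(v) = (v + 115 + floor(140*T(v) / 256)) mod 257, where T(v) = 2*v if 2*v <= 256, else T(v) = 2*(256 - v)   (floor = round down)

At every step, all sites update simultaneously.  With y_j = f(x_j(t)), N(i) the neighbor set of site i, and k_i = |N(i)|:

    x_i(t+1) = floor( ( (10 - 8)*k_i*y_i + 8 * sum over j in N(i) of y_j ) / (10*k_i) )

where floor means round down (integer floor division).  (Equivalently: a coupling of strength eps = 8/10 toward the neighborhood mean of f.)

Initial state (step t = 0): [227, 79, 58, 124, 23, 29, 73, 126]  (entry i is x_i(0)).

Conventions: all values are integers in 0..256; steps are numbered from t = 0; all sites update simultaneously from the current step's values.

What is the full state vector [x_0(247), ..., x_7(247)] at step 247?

Simulating step by step:
t=0: [227, 79, 58, 124, 23, 29, 73, 126]
t=1: [119, 111, 130, 119, 123, 124, 110, 120]
t=2: [107, 105, 108, 107, 107, 108, 105, 107]
t=3: [81, 80, 81, 81, 81, 81, 80, 81]
t=4: [26, 26, 26, 26, 26, 26, 26, 26]
t=5: [169, 169, 169, 169, 169, 169, 169, 169]
t=6: [122, 122, 122, 122, 122, 122, 122, 122]
t=7: [113, 113, 113, 113, 113, 113, 113, 113]
t=8: [94, 94, 94, 94, 94, 94, 94, 94]
t=9: [54, 54, 54, 54, 54, 54, 54, 54]
t=10: [228, 228, 228, 228, 228, 228, 228, 228]
t=11: [116, 116, 116, 116, 116, 116, 116, 116]
t=12: [100, 100, 100, 100, 100, 100, 100, 100]
t=13: [67, 67, 67, 67, 67, 67, 67, 67]
t=14: [255, 255, 255, 255, 255, 255, 255, 255]
t=15: [114, 114, 114, 114, 114, 114, 114, 114]
t=16: [96, 96, 96, 96, 96, 96, 96, 96]
t=17: [59, 59, 59, 59, 59, 59, 59, 59]
t=18: [238, 238, 238, 238, 238, 238, 238, 238]
t=19: [115, 115, 115, 115, 115, 115, 115, 115]
t=20: [98, 98, 98, 98, 98, 98, 98, 98]
t=21: [63, 63, 63, 63, 63, 63, 63, 63]
t=22: [246, 246, 246, 246, 246, 246, 246, 246]
t=23: [114, 114, 114, 114, 114, 114, 114, 114]

Answer: [114, 114, 114, 114, 114, 114, 114, 114]
Key observation: The state at step 15, [114, 114, 114, 114, 114, 114, 114, 114], reappears at step 23: the system is in a cycle of period 8 from step 15 on.  Therefore the state at step 247 equals the state at step 15 + ((247 - 15) mod 8) = 15, which is [114, 114, 114, 114, 114, 114, 114, 114].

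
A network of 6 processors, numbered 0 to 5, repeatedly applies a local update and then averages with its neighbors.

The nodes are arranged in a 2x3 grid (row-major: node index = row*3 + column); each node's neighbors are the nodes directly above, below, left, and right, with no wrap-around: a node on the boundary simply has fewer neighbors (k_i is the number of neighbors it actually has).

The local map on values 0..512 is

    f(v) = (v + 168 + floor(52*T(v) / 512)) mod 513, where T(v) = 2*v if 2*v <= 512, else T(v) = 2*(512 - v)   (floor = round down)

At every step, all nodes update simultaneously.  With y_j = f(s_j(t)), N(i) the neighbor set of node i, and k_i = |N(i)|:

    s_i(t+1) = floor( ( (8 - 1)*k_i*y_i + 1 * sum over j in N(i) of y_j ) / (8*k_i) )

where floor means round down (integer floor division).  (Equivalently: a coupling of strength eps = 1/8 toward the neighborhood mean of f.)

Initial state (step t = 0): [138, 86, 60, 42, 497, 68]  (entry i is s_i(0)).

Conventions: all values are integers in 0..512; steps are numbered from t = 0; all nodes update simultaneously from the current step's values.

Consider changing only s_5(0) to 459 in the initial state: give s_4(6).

Simulating step by step:
t=0: [138, 86, 60, 42, 497, 459]
t=1: [322, 267, 234, 221, 161, 133]
t=2: [70, 457, 443, 402, 367, 337]
t=3: [233, 124, 107, 88, 54, 33]
t=4: [428, 318, 291, 281, 236, 214]
t=5: [119, 54, 467, 467, 433, 431]
t=6: [294, 225, 135, 140, 110, 103]

Answer: s_4(6) = 110
Key observation: This trace re-runs the system from the modified initial state.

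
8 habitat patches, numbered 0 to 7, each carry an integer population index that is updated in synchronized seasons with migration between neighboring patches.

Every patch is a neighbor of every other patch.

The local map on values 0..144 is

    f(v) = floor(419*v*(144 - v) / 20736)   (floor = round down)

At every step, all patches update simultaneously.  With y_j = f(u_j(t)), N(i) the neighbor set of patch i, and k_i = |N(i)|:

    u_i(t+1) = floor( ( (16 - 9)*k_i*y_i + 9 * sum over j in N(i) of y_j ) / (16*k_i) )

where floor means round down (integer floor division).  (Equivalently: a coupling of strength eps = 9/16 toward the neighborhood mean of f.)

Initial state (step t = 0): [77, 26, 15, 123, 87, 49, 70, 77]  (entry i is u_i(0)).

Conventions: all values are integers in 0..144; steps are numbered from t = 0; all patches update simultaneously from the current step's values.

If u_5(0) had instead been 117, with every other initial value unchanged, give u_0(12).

Simulating step by step:
t=0: [77, 26, 15, 123, 87, 117, 70, 77]
t=1: [87, 72, 64, 68, 86, 72, 87, 87]
t=2: [101, 102, 102, 102, 101, 102, 101, 101]
t=3: [86, 86, 86, 86, 86, 86, 86, 86]
t=4: [100, 100, 100, 100, 100, 100, 100, 100]
t=5: [88, 88, 88, 88, 88, 88, 88, 88]
t=6: [99, 99, 99, 99, 99, 99, 99, 99]
t=7: [90, 90, 90, 90, 90, 90, 90, 90]
t=8: [98, 98, 98, 98, 98, 98, 98, 98]
t=9: [91, 91, 91, 91, 91, 91, 91, 91]
t=10: [97, 97, 97, 97, 97, 97, 97, 97]
t=11: [92, 92, 92, 92, 92, 92, 92, 92]
t=12: [96, 96, 96, 96, 96, 96, 96, 96]

Answer: u_0(12) = 96
Key observation: This trace re-runs the system from the modified initial state.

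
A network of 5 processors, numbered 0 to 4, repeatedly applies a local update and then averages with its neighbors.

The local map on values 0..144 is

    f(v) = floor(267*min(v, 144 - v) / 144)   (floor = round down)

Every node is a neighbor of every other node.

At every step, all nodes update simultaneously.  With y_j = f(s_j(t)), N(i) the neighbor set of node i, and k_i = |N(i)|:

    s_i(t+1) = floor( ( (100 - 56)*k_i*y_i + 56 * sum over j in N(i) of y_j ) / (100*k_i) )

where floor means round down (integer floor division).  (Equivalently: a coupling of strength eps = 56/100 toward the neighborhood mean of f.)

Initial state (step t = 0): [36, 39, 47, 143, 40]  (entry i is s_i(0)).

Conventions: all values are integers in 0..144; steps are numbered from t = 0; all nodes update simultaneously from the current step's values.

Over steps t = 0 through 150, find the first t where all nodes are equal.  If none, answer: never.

Answer: 7
Key observation: Synchronization is absorbing here: once all nodes are equal they stay equal, and step 7 is the first all-equal step.

Derivation:
t=0: [36, 39, 47, 143, 40]  (not all equal)
t=1: [61, 63, 68, 42, 64]  (not all equal)
t=2: [110, 111, 114, 100, 112]  (not all equal)
t=3: [63, 62, 61, 68, 62]  (not all equal)
t=4: [116, 115, 115, 119, 115]  (not all equal)
t=5: [51, 51, 51, 49, 51]  (not all equal)
t=6: [93, 93, 93, 92, 93]  (not all equal)
t=7: [94, 94, 94, 94, 94]  (all equal)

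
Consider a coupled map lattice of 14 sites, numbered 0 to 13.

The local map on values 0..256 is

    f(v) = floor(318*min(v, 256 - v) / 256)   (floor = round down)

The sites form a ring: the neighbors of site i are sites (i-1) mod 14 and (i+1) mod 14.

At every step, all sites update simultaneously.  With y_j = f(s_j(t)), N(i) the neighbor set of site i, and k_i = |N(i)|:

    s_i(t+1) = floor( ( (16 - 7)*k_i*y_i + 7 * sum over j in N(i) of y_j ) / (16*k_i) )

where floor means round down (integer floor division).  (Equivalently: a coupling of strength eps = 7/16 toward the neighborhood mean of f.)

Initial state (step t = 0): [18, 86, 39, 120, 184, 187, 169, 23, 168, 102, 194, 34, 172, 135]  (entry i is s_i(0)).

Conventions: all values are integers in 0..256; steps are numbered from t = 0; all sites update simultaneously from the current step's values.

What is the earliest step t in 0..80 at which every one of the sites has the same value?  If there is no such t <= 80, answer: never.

Simulating step by step:
t=0: [18, 86, 39, 120, 184, 187, 169, 23, 168, 102, 194, 34, 172, 135]  (not all equal)
t=1: [68, 74, 82, 113, 101, 90, 85, 63, 95, 111, 80, 63, 100, 111]  (not all equal)
t=2: [97, 91, 107, 128, 125, 112, 100, 92, 113, 124, 102, 92, 116, 122]  (not all equal)
t=3: [125, 118, 133, 152, 152, 139, 125, 121, 137, 144, 129, 123, 138, 142]  (not all equal)
t=4: [149, 149, 145, 134, 132, 143, 151, 150, 145, 144, 151, 151, 146, 145]  (not all equal)
t=5: [133, 133, 138, 148, 150, 140, 132, 132, 136, 136, 131, 131, 134, 135]  (not all equal)
t=6: [151, 150, 144, 135, 134, 143, 151, 152, 150, 150, 153, 154, 151, 150]  (not all equal)
t=7: [130, 132, 139, 147, 148, 140, 131, 129, 130, 130, 127, 127, 129, 130]  (not all equal)
t=8: [155, 152, 144, 136, 136, 144, 153, 156, 156, 156, 156, 157, 156, 156]  (not all equal)
t=9: [125, 130, 139, 146, 146, 138, 128, 124, 124, 124, 123, 122, 123, 124]  (not all equal)
t=10: [155, 153, 145, 137, 138, 146, 155, 155, 154, 153, 152, 151, 152, 153]  (not all equal)
t=11: [125, 128, 137, 144, 144, 135, 127, 125, 126, 127, 128, 129, 128, 127]  (not all equal)
t=12: [156, 155, 147, 140, 141, 149, 155, 155, 156, 157, 158, 157, 158, 157]  (not all equal)
t=13: [123, 126, 134, 141, 140, 132, 126, 124, 123, 122, 121, 121, 121, 122]  (not all equal)
t=14: [152, 154, 150, 144, 145, 152, 155, 154, 152, 151, 150, 150, 150, 151]  (not all equal)
t=15: [128, 127, 131, 136, 135, 129, 126, 126, 128, 130, 130, 131, 130, 130]  (not all equal)
t=16: [157, 157, 154, 150, 151, 155, 156, 156, 157, 156, 155, 155, 155, 156]  (not all equal)
t=17: [122, 122, 126, 129, 129, 125, 124, 123, 122, 123, 124, 125, 124, 123]  (not all equal)
t=18: [151, 152, 155, 156, 156, 155, 153, 152, 151, 152, 153, 154, 153, 152]  (not all equal)
t=19: [129, 128, 125, 124, 124, 125, 127, 128, 129, 128, 127, 126, 127, 128]  (not all equal)
t=20: [157, 157, 155, 154, 154, 155, 157, 158, 157, 158, 157, 156, 157, 158]  (not all equal)
t=21: [121, 122, 124, 125, 125, 124, 122, 121, 121, 121, 122, 123, 122, 121]  (not all equal)
t=22: [150, 151, 153, 154, 154, 153, 151, 150, 150, 150, 151, 151, 151, 150]  (not all equal)
t=23: [130, 129, 127, 126, 126, 127, 129, 130, 131, 130, 130, 130, 130, 130]  (not all equal)
t=24: [156, 156, 156, 156, 156, 156, 156, 156, 155, 155, 156, 156, 156, 156]  (not all equal)
t=25: [124, 124, 124, 124, 124, 124, 124, 124, 124, 124, 124, 124, 124, 124]  (all equal)

Answer: 25
Key observation: Synchronization is absorbing here: once all sites are equal they stay equal, and step 25 is the first all-equal step.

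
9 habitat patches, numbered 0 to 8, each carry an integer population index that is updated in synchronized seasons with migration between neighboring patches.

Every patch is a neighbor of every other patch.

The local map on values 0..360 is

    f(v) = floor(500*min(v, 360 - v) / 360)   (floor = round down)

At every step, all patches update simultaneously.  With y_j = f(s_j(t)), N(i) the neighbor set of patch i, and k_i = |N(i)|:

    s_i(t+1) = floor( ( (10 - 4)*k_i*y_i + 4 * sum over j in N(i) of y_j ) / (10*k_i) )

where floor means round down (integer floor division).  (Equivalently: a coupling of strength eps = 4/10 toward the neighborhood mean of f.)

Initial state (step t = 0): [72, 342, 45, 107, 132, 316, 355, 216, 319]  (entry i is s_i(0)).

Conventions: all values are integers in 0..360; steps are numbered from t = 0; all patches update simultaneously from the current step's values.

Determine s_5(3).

Simulating step by step:
t=0: [72, 342, 45, 107, 132, 316, 355, 216, 319]
t=1: [97, 55, 76, 123, 142, 75, 45, 152, 72]
t=2: [131, 99, 115, 151, 166, 115, 92, 174, 112]
t=3: [179, 155, 167, 194, 206, 167, 149, 212, 165]

Answer: s_5(3) = 167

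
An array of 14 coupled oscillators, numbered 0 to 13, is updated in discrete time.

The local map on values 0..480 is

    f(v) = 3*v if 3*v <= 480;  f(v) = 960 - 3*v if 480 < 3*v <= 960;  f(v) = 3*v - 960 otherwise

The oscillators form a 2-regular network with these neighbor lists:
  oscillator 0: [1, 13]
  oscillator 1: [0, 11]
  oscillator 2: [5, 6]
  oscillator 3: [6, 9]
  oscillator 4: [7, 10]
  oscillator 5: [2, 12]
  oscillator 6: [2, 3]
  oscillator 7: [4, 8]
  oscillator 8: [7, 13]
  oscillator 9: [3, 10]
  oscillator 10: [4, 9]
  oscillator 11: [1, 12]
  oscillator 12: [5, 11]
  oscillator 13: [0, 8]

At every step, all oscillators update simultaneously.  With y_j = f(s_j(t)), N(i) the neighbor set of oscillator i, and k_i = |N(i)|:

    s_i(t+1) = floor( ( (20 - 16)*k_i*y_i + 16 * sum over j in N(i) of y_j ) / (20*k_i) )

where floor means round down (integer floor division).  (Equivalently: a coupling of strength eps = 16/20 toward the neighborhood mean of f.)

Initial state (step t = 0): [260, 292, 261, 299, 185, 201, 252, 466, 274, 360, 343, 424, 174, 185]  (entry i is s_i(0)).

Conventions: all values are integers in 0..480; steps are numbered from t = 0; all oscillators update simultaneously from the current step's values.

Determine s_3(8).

Answer: s_3(8) = 252

Derivation:
t=0: [260, 292, 261, 299, 185, 201, 252, 466, 274, 360, 343, 424, 174, 185]
t=1: [231, 213, 259, 142, 283, 317, 136, 304, 364, 76, 223, 271, 355, 208]
t=2: [316, 229, 203, 339, 157, 117, 325, 106, 180, 332, 193, 199, 83, 226]
t=3: [224, 204, 216, 31, 373, 310, 166, 420, 324, 182, 279, 281, 335, 229]
t=4: [306, 231, 259, 369, 201, 148, 254, 128, 231, 169, 253, 180, 67, 174]
t=5: [290, 238, 293, 289, 305, 242, 171, 326, 382, 229, 364, 271, 385, 211]
t=6: [247, 144, 288, 306, 69, 157, 159, 96, 175, 144, 153, 205, 191, 175]
t=7: [390, 312, 398, 372, 340, 287, 150, 314, 376, 286, 347, 396, 403, 348]
t=8: [85, 180, 266, 252, 51, 213, 246, 94, 74, 115, 81, 154, 180, 168]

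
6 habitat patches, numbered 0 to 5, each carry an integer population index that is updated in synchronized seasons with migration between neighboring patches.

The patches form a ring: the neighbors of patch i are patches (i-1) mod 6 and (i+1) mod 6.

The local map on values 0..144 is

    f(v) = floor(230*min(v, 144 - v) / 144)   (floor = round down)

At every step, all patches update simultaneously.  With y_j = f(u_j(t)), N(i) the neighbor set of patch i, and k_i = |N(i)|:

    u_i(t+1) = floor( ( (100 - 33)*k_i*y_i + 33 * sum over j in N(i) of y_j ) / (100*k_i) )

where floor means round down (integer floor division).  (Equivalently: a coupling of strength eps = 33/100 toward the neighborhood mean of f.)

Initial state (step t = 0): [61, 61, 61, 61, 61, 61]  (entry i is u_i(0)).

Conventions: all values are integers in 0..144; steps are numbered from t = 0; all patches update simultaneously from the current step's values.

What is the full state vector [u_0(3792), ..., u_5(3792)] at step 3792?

Answer: [86, 86, 86, 86, 86, 86]
Key observation: The state at step 1, [97, 97, 97, 97, 97, 97], reappears at step 8: the system is in a cycle of period 7 from step 1 on.  Therefore the state at step 3792 equals the state at step 1 + ((3792 - 1) mod 7) = 5, which is [86, 86, 86, 86, 86, 86].

Derivation:
t=0: [61, 61, 61, 61, 61, 61]
t=1: [97, 97, 97, 97, 97, 97]
t=2: [75, 75, 75, 75, 75, 75]
t=3: [110, 110, 110, 110, 110, 110]
t=4: [54, 54, 54, 54, 54, 54]
t=5: [86, 86, 86, 86, 86, 86]
t=6: [92, 92, 92, 92, 92, 92]
t=7: [83, 83, 83, 83, 83, 83]
t=8: [97, 97, 97, 97, 97, 97]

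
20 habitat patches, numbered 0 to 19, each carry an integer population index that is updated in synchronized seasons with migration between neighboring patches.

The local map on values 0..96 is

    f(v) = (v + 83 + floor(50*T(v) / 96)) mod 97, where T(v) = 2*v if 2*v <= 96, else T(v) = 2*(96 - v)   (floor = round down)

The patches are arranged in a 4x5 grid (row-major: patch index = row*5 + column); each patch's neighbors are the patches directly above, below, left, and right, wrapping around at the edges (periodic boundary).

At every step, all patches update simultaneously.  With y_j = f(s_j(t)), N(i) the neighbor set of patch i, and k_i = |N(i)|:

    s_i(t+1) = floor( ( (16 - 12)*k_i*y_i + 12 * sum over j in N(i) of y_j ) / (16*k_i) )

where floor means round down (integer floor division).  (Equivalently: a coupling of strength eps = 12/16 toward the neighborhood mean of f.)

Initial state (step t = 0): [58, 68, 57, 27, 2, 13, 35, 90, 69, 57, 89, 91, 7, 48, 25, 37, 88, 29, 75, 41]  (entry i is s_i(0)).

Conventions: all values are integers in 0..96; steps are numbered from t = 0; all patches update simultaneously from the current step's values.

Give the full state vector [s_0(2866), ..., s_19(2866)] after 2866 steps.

Simulating step by step:
t=0: [58, 68, 57, 27, 2, 13, 35, 90, 69, 57, 89, 91, 7, 48, 25, 37, 88, 29, 75, 41]
t=1: [66, 77, 67, 73, 73, 60, 62, 62, 75, 61, 56, 61, 54, 58, 68, 74, 71, 57, 65, 67]
t=2: [82, 82, 82, 82, 82, 83, 82, 82, 82, 82, 82, 83, 83, 82, 83, 82, 82, 83, 82, 82]
t=3: [82, 82, 82, 82, 82, 82, 82, 82, 82, 82, 82, 82, 82, 82, 82, 82, 82, 82, 82, 82]
t=4: [82, 82, 82, 82, 82, 82, 82, 82, 82, 82, 82, 82, 82, 82, 82, 82, 82, 82, 82, 82]

Answer: [82, 82, 82, 82, 82, 82, 82, 82, 82, 82, 82, 82, 82, 82, 82, 82, 82, 82, 82, 82]
Key observation: The state at step 3, [82, 82, 82, 82, 82, 82, 82, 82, 82, 82, 82, 82, 82, 82, 82, 82, 82, 82, 82, 82], reappears at step 4: the system is in a cycle of period 1 from step 3 on.  Therefore the state at step 2866 equals the state at step 3 + ((2866 - 3) mod 1) = 3, which is [82, 82, 82, 82, 82, 82, 82, 82, 82, 82, 82, 82, 82, 82, 82, 82, 82, 82, 82, 82].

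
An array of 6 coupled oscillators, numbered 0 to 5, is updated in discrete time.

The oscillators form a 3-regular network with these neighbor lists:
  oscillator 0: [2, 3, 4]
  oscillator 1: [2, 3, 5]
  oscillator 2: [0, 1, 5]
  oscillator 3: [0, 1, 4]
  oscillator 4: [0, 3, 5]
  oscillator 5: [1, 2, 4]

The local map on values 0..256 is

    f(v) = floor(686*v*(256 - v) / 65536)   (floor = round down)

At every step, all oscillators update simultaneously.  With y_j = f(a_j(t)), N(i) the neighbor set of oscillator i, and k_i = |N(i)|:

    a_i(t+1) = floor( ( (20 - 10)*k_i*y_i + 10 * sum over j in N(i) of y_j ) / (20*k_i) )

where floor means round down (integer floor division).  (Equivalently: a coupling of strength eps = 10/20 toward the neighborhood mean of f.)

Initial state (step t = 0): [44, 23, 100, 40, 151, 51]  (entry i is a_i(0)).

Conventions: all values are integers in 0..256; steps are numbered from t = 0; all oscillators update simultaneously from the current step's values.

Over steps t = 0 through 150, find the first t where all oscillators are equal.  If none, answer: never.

Simulating step by step:
t=0: [44, 23, 100, 40, 151, 51]  (not all equal)
t=1: [118, 88, 125, 98, 131, 118]  (not all equal)
t=2: [169, 160, 167, 163, 169, 167]  (not all equal)
t=3: [154, 158, 155, 156, 154, 155]  (not all equal)
t=4: [163, 162, 163, 163, 163, 163]  (not all equal)
t=5: [158, 158, 158, 158, 158, 158]  (all equal)

Answer: 5
Key observation: Synchronization is absorbing here: once all oscillators are equal they stay equal, and step 5 is the first all-equal step.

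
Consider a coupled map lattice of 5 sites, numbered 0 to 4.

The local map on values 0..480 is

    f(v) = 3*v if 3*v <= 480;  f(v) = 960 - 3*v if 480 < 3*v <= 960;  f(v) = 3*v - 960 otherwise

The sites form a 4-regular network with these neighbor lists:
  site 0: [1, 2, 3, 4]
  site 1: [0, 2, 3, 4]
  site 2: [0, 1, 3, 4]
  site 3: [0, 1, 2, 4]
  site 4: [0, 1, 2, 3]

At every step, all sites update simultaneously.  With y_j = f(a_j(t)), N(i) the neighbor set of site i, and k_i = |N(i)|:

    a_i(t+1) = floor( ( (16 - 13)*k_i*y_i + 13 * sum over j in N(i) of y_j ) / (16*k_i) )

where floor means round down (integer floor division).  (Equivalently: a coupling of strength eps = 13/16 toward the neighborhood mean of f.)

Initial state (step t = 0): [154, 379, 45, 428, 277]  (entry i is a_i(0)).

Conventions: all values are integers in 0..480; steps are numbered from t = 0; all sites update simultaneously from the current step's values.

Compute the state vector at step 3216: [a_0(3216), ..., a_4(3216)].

Answer: [96, 96, 96, 96, 96]
Key observation: The state at step 3, [288, 288, 288, 288, 288], reappears at step 5: the system is in a cycle of period 2 from step 3 on.  Therefore the state at step 3216 equals the state at step 3 + ((3216 - 3) mod 2) = 4, which is [96, 96, 96, 96, 96].

Derivation:
t=0: [154, 379, 45, 428, 277]
t=1: [242, 246, 247, 244, 247]
t=2: [224, 224, 224, 224, 224]
t=3: [288, 288, 288, 288, 288]
t=4: [96, 96, 96, 96, 96]
t=5: [288, 288, 288, 288, 288]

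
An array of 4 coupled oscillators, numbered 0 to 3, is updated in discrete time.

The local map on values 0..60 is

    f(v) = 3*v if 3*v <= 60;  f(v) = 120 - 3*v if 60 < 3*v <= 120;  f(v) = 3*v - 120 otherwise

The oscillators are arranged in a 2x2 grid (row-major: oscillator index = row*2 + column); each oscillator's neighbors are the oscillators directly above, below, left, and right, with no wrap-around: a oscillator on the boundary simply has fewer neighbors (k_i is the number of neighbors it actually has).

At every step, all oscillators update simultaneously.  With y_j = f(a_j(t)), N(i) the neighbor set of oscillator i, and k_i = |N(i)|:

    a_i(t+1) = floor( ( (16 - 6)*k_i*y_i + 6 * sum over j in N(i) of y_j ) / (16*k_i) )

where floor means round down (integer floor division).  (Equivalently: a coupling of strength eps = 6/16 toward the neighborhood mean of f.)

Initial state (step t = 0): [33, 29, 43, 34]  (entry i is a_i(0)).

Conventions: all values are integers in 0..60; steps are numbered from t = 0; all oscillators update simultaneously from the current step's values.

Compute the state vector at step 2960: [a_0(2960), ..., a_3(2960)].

Answer: [24, 24, 24, 24]
Key observation: The state at step 9, [48, 48, 48, 48], reappears at step 11: the system is in a cycle of period 2 from step 9 on.  Therefore the state at step 2960 equals the state at step 9 + ((2960 - 9) mod 2) = 10, which is [24, 24, 24, 24].

Derivation:
t=0: [33, 29, 43, 34]
t=1: [21, 27, 12, 19]
t=2: [49, 45, 43, 49]
t=3: [21, 19, 15, 21]
t=4: [54, 57, 49, 54]
t=5: [40, 47, 32, 40]
t=6: [8, 13, 15, 8]
t=7: [30, 33, 37, 30]
t=8: [24, 24, 16, 24]
t=9: [48, 48, 48, 48]
t=10: [24, 24, 24, 24]
t=11: [48, 48, 48, 48]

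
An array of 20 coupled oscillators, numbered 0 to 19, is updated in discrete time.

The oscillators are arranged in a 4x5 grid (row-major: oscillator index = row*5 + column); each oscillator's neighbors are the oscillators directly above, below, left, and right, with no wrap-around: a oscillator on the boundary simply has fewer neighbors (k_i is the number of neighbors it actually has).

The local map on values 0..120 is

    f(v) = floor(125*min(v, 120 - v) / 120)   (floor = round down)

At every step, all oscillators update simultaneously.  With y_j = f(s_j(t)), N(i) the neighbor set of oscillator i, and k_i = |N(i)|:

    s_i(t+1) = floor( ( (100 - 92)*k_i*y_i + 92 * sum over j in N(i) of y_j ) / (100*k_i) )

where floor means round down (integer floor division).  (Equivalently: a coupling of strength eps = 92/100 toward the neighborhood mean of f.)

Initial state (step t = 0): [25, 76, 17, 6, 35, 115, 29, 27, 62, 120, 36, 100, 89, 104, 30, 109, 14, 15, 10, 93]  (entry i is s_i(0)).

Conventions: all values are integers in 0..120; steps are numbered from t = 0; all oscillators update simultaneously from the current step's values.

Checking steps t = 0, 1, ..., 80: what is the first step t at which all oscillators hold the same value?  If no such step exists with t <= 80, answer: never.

Simulating step by step:
t=0: [25, 76, 17, 6, 35, 115, 29, 27, 62, 120, 36, 100, 89, 104, 30, 109, 14, 15, 10, 93]  (not all equal)
t=1: [25, 25, 25, 35, 5, 28, 24, 34, 16, 38, 14, 27, 20, 31, 15, 24, 15, 18, 18, 21]  (not all equal)
t=2: [27, 25, 31, 17, 34, 22, 29, 22, 33, 14, 26, 19, 27, 18, 29, 15, 22, 17, 23, 16]  (not all equal)
t=3: [24, 29, 22, 32, 17, 27, 22, 30, 19, 31, 19, 26, 19, 27, 17, 23, 17, 23, 17, 25]  (not all equal)
t=4: [28, 23, 30, 20, 31, 22, 28, 21, 30, 18, 25, 19, 26, 18, 27, 18, 23, 18, 24, 17]  (not all equal)
t=5: [23, 29, 22, 30, 20, 27, 21, 28, 20, 29, 20, 25, 19, 26, 18, 23, 18, 24, 18, 25]  (not all equal)
t=6: [28, 22, 29, 21, 29, 21, 27, 21, 28, 20, 25, 20, 26, 19, 26, 19, 24, 18, 25, 18]  (not all equal)
t=7: [22, 28, 22, 28, 21, 27, 21, 27, 20, 27, 20, 25, 20, 26, 19, 24, 19, 25, 18, 25]  (not all equal)
t=8: [27, 22, 28, 21, 27, 21, 27, 21, 27, 20, 25, 20, 26, 19, 26, 19, 25, 19, 25, 19]  (not all equal)
t=9: [22, 27, 21, 27, 21, 26, 21, 27, 20, 27, 20, 26, 20, 26, 19, 25, 19, 25, 19, 25]  (not all equal)
t=10: [27, 21, 27, 21, 27, 21, 26, 21, 27, 20, 26, 20, 26, 20, 26, 20, 25, 19, 25, 19]  (not all equal)
t=11: [21, 27, 21, 27, 21, 26, 21, 26, 21, 27, 20, 26, 20, 26, 20, 25, 20, 25, 19, 25]  (not all equal)
t=12: [26, 21, 27, 21, 27, 21, 26, 21, 26, 21, 26, 20, 26, 20, 26, 20, 25, 20, 25, 20]  (not all equal)
t=13: [21, 26, 21, 27, 21, 26, 21, 26, 21, 26, 20, 26, 20, 26, 20, 25, 20, 25, 20, 25]  (not all equal)
t=14: [26, 21, 26, 21, 26, 21, 26, 21, 26, 21, 26, 20, 26, 20, 26, 20, 25, 20, 25, 20]  (not all equal)
t=15: [21, 26, 21, 26, 21, 26, 21, 26, 21, 26, 20, 26, 20, 26, 20, 25, 20, 25, 20, 25]  (not all equal)
t=16: [26, 21, 26, 21, 26, 21, 26, 21, 26, 21, 26, 20, 26, 20, 26, 20, 25, 20, 25, 20]  (not all equal)

Answer: never
Key observation: The state at step 14 reappears at step 16 — the system is in a cycle of period 2 from step 14 on.  No step 0..16 is synchronized, and the cycle repeats forever, so no step up to 80 (or ever) has all oscillators equal.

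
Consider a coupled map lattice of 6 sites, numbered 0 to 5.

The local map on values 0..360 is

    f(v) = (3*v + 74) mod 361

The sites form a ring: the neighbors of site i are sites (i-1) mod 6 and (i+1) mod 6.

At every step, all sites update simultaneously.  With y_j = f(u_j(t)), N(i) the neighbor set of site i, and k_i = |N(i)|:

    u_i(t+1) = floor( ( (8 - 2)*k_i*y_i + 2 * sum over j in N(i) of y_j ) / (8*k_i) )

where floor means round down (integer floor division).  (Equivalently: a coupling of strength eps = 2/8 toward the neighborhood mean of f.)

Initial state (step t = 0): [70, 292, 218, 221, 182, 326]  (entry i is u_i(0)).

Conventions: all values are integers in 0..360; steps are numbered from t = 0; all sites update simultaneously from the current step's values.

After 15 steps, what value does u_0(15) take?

Answer: u_0(15) = 197

Derivation:
t=0: [70, 292, 218, 221, 182, 326]
t=1: [282, 207, 34, 44, 237, 315]
t=2: [227, 297, 199, 184, 110, 255]
t=3: [69, 225, 296, 242, 80, 97]
t=4: [214, 85, 193, 127, 245, 77]
t=5: [345, 327, 271, 117, 115, 284]
t=6: [86, 273, 173, 75, 77, 163]
t=7: [295, 198, 232, 291, 291, 231]
t=8: [221, 265, 102, 202, 202, 91]
t=9: [73, 114, 72, 281, 322, 302]
t=10: [258, 114, 248, 222, 295, 269]
t=11: [121, 69, 81, 55, 199, 164]
t=12: [117, 259, 302, 257, 288, 202]
t=13: [104, 137, 225, 151, 217, 274]
t=14: [56, 99, 56, 128, 44, 134]
t=15: [197, 68, 194, 128, 181, 142]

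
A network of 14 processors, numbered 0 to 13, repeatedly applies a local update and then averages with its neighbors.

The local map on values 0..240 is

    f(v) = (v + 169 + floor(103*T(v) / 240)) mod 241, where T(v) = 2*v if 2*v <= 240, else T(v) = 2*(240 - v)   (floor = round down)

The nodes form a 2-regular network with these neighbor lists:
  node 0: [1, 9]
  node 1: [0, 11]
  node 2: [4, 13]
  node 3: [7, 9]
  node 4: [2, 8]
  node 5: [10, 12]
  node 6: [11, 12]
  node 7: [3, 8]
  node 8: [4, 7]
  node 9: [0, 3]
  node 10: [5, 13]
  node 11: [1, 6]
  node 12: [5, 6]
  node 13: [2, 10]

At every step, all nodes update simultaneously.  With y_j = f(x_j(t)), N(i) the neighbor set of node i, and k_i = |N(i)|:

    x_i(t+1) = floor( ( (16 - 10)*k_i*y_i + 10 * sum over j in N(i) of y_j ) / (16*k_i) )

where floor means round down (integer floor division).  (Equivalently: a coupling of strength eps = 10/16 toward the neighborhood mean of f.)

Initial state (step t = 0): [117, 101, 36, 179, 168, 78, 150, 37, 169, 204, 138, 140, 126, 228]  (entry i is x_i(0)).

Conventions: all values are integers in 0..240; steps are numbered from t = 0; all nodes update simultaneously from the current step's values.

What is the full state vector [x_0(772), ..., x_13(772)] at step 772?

Answer: [155, 155, 155, 155, 155, 155, 155, 155, 155, 155, 155, 155, 155, 155]
Key observation: The state at step 5, [155, 155, 155, 155, 155, 155, 155, 155, 155, 155, 155, 155, 155, 155], reappears at step 6: the system is in a cycle of period 1 from step 5 on.  Therefore the state at step 772 equals the state at step 5 + ((772 - 5) mod 1) = 5, which is [155, 155, 155, 155, 155, 155, 155, 155, 155, 155, 155, 155, 155, 155].

Derivation:
t=0: [117, 101, 36, 179, 168, 78, 150, 37, 169, 204, 138, 140, 126, 228]
t=1: [140, 136, 189, 184, 181, 122, 153, 187, 182, 155, 131, 141, 127, 183]
t=2: [153, 153, 159, 158, 159, 151, 153, 159, 159, 155, 153, 153, 152, 157]
t=3: [155, 155, 156, 155, 156, 155, 155, 156, 156, 155, 155, 155, 155, 155]
t=4: [155, 155, 155, 155, 156, 155, 155, 155, 156, 155, 155, 155, 155, 155]
t=5: [155, 155, 155, 155, 155, 155, 155, 155, 155, 155, 155, 155, 155, 155]
t=6: [155, 155, 155, 155, 155, 155, 155, 155, 155, 155, 155, 155, 155, 155]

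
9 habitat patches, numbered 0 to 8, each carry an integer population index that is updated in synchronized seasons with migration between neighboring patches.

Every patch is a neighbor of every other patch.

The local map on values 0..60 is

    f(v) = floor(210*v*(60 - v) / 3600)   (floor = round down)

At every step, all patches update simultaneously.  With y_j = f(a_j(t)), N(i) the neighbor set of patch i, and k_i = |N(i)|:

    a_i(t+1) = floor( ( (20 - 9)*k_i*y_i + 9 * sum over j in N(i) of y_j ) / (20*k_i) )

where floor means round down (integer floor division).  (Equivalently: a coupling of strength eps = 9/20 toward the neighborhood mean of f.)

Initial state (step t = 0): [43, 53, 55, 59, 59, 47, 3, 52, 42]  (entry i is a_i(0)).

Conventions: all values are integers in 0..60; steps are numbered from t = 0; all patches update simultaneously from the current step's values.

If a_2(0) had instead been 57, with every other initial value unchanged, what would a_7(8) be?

Simulating step by step:
t=0: [43, 53, 57, 59, 59, 47, 3, 52, 42]
t=1: [31, 21, 15, 12, 12, 27, 15, 22, 32]
t=2: [47, 45, 41, 38, 38, 47, 41, 45, 47]
t=3: [38, 40, 42, 44, 44, 38, 42, 40, 38]
t=4: [46, 45, 44, 43, 43, 46, 44, 45, 46]
t=5: [38, 39, 40, 40, 40, 38, 40, 39, 38]
t=6: [47, 46, 46, 46, 46, 47, 46, 46, 47]
t=7: [35, 36, 36, 36, 36, 35, 36, 36, 35]
t=8: [50, 50, 50, 50, 50, 50, 50, 50, 50]

Answer: a_7(8) = 50
Key observation: This trace re-runs the system from the modified initial state.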